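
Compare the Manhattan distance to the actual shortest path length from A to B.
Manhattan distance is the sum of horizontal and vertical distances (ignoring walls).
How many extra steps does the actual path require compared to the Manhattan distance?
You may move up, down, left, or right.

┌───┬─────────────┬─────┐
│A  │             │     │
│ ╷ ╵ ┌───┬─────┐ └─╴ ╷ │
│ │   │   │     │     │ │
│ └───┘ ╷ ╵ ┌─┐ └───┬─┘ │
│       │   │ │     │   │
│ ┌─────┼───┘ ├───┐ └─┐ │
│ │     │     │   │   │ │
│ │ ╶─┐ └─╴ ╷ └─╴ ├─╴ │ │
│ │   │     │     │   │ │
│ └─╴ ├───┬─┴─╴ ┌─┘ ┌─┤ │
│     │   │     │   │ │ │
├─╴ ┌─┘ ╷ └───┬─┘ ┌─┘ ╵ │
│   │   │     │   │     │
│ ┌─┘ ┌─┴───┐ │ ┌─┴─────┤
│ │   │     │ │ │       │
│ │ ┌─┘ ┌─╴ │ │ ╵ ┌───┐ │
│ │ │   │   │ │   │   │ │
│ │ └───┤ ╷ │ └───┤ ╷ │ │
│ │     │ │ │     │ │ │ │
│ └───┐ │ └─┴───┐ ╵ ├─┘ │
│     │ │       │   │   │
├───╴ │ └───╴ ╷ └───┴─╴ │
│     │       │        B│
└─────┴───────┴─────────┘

Manhattan distance: |11 - 0| + |11 - 0| = 22
Actual path length: 34
Extra steps: 34 - 22 = 12

Solution:

┌───┬─────────────┬─────┐
│A  │             │     │
│ ╷ ╵ ┌───┬─────┐ └─╴ ╷ │
│↓│   │↱ ↓│↱ → ↓│     │ │
│ └───┘ ╷ ╵ ┌─┐ └───┬─┘ │
│↳ → → ↑│↳ ↑│ │↳ → ↓│   │
│ ┌─────┼───┘ ├───┐ └─┐ │
│ │     │     │   │↳ ↓│ │
│ │ ╶─┐ └─╴ ╷ └─╴ ├─╴ │ │
│ │   │     │     │↓ ↲│ │
│ └─╴ ├───┬─┴─╴ ┌─┘ ┌─┤ │
│     │   │     │↓ ↲│ │ │
├─╴ ┌─┘ ╷ └───┬─┘ ┌─┘ ╵ │
│   │   │     │↓ ↲│     │
│ ┌─┘ ┌─┴───┐ │ ┌─┴─────┤
│ │   │     │ │↓│↱ → → ↓│
│ │ ┌─┘ ┌─╴ │ │ ╵ ┌───┐ │
│ │ │   │   │ │↳ ↑│   │↓│
│ │ └───┤ ╷ │ └───┤ ╷ │ │
│ │     │ │ │     │ │ │↓│
│ └───┐ │ └─┴───┐ ╵ ├─┘ │
│     │ │       │   │  ↓│
├───╴ │ └───╴ ╷ └───┴─╴ │
│     │       │        B│
└─────┴───────┴─────────┘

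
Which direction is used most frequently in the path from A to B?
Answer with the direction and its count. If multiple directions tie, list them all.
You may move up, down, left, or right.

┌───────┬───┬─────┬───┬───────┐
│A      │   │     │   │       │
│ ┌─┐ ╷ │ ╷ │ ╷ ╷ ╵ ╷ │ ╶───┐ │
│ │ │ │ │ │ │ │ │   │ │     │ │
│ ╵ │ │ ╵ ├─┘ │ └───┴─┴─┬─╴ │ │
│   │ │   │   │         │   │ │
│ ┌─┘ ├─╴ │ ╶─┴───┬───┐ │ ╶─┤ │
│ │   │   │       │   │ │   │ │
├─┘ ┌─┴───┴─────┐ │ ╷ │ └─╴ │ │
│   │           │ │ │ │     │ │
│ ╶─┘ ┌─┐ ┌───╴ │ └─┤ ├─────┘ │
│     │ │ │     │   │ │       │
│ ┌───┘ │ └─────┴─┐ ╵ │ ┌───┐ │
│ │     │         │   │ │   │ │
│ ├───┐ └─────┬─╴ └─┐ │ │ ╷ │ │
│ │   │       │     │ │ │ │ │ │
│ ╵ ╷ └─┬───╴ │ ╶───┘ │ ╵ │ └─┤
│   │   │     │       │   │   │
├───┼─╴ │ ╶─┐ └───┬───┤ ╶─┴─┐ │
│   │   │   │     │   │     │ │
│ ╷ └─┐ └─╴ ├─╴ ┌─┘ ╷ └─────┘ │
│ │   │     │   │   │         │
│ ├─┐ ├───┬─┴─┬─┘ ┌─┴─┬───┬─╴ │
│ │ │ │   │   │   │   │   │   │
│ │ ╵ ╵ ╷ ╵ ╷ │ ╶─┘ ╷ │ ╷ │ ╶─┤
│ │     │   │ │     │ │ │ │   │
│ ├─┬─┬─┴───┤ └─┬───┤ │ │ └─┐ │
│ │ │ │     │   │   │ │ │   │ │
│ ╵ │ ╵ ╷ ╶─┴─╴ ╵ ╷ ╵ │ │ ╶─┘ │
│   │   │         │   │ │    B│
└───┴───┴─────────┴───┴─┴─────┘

Directions: right, right, down, down, down, left, down, left, down, right, right, up, right, right, down, down, right, right, right, right, down, left, down, right, right, right, up, up, left, up, left, up, up, left, left, left, up, right, up, up, right, down, down, right, right, right, right, down, down, right, right, up, left, up, right, up, left, left, up, right, right, right, down, down, down, down, down, left, left, left, down, down, down, right, up, up, right, down, down, right, down, down, down, left, down, right, down, down
Counts: {'right': 29, 'down': 29, 'left': 15, 'up': 15}
Most common: down and right (tied at 29 times each)

Solution:

┌───────┬───┬─────┬───┬───────┐
│A → ↓  │   │↱ ↓  │   │↱ → → ↓│
│ ┌─┐ ╷ │ ╷ │ ╷ ╷ ╵ ╷ │ ╶───┐ │
│ │ │↓│ │ │ │↑│↓│   │ │↑ ← ↰│↓│
│ ╵ │ │ ╵ ├─┘ │ └───┴─┴─┬─╴ │ │
│   │↓│   │↱ ↑│↳ → → → ↓│↱ ↑│↓│
│ ┌─┘ ├─╴ │ ╶─┴───┬───┐ │ ╶─┤ │
│ │↓ ↲│   │↑ ← ← ↰│   │↓│↑ ↰│↓│
├─┘ ┌─┴───┴─────┐ │ ╷ │ └─╴ │ │
│↓ ↲│↱ → ↓      │↑│ │ │↳ → ↑│↓│
│ ╶─┘ ┌─┐ ┌───╴ │ └─┤ ├─────┘ │
│↳ → ↑│ │↓│     │↑ ↰│ │↓ ← ← ↲│
│ ┌───┘ │ └─────┴─┐ ╵ │ ┌───┐ │
│ │     │↳ → → → ↓│↑ ↰│↓│↱ ↓│ │
│ ├───┐ └─────┬─╴ └─┐ │ │ ╷ │ │
│ │   │       │↓ ↲  │↑│↓│↑│↓│ │
│ ╵ ╷ └─┬───╴ │ ╶───┘ │ ╵ │ └─┤
│   │   │     │↳ → → ↑│↳ ↑│↳ ↓│
├───┼─╴ │ ╶─┐ └───┬───┤ ╶─┴─┐ │
│   │   │   │     │   │     │↓│
│ ╷ └─┐ └─╴ ├─╴ ┌─┘ ╷ └─────┘ │
│ │   │     │   │   │        ↓│
│ ├─┐ ├───┬─┴─┬─┘ ┌─┴─┬───┬─╴ │
│ │ │ │   │   │   │   │   │↓ ↲│
│ │ ╵ ╵ ╷ ╵ ╷ │ ╶─┘ ╷ │ ╷ │ ╶─┤
│ │     │   │ │     │ │ │ │↳ ↓│
│ ├─┬─┬─┴───┤ └─┬───┤ │ │ └─┐ │
│ │ │ │     │   │   │ │ │   │↓│
│ ╵ │ ╵ ╷ ╶─┴─╴ ╵ ╷ ╵ │ │ ╶─┘ │
│   │   │         │   │ │    B│
└───┴───┴─────────┴───┴─┴─────┘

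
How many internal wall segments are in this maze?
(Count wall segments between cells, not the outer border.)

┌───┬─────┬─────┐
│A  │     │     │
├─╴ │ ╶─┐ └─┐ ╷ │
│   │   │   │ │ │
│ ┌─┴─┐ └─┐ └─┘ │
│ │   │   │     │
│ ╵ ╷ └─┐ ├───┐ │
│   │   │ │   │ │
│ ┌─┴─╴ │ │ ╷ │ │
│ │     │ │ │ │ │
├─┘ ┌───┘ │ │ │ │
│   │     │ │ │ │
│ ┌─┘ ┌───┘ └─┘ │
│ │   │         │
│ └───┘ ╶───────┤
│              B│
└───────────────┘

Counting internal wall segments:
Total internal walls: 49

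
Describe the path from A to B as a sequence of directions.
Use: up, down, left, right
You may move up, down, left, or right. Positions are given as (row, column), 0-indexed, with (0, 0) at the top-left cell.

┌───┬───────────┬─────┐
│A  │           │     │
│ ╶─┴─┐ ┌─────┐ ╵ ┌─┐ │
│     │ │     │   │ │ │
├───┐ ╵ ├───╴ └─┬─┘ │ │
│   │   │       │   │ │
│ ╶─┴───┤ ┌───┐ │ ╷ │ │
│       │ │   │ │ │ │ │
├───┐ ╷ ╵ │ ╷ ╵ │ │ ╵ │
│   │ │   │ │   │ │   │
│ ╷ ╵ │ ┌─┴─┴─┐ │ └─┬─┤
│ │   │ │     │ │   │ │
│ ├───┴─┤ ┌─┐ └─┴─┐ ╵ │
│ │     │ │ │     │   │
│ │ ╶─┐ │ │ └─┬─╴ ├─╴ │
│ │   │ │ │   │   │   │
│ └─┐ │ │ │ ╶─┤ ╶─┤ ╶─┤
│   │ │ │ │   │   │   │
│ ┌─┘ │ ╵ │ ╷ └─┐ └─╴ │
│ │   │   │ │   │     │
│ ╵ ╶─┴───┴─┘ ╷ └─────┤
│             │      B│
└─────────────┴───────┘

Finding the path and converting it to directions:
Path through cells: (0,0) → (1,0) → (1,1) → (1,2) → (2,2) → (2,3) → (1,3) → (0,3) → (0,4) → (0,5) → (0,6) → (0,7) → (1,7) → (1,8) → (0,8) → (0,9) → (0,10) → (1,10) → (2,10) → (3,10) → (4,10) → (4,9) → (3,9) → (2,9) → (2,8) → (3,8) → (4,8) → (5,8) → (5,9) → (6,9) → (6,10) → (7,10) → (7,9) → (8,9) → (8,10) → (9,10) → (9,9) → (9,8) → (8,8) → (8,7) → (7,7) → (7,8) → (6,8) → (6,7) → (6,6) → (5,6) → (5,5) → (5,4) → (6,4) → (7,4) → (8,4) → (9,4) → (9,3) → (8,3) → (7,3) → (6,3) → (6,2) → (6,1) → (7,1) → (7,2) → (8,2) → (9,2) → (9,1) → (10,1) → (10,2) → (10,3) → (10,4) → (10,5) → (10,6) → (9,6) → (9,7) → (10,7) → (10,8) → (10,9) → (10,10)
Directions: down, right, right, down, right, up, up, right, right, right, right, down, right, up, right, right, down, down, down, down, left, up, up, left, down, down, down, right, down, right, down, left, down, right, down, left, left, up, left, up, right, up, left, left, up, left, left, down, down, down, down, left, up, up, up, left, left, down, right, down, down, left, down, right, right, right, right, right, up, right, down, right, right, right

Solution:

┌───┬───────────┬─────┐
│A  │  ↱ → → → ↓│↱ → ↓│
│ ╶─┴─┐ ┌─────┐ ╵ ┌─┐ │
│↳ → ↓│↑│     │↳ ↑│ │↓│
├───┐ ╵ ├───╴ └─┬─┘ │ │
│   │↳ ↑│       │↓ ↰│↓│
│ ╶─┴───┤ ┌───┐ │ ╷ │ │
│       │ │   │ │↓│↑│↓│
├───┐ ╷ ╵ │ ╷ ╵ │ │ ╵ │
│   │ │   │ │   │↓│↑ ↲│
│ ╷ ╵ │ ┌─┴─┴─┐ │ └─┬─┤
│ │   │ │↓ ← ↰│ │↳ ↓│ │
│ ├───┴─┤ ┌─┐ └─┴─┐ ╵ │
│ │↓ ← ↰│↓│ │↑ ← ↰│↳ ↓│
│ │ ╶─┐ │ │ └─┬─╴ ├─╴ │
│ │↳ ↓│↑│↓│   │↱ ↑│↓ ↲│
│ └─┐ │ │ │ ╶─┤ ╶─┤ ╶─┤
│   │↓│↑│↓│   │↑ ↰│↳ ↓│
│ ┌─┘ │ ╵ │ ╷ └─┐ └─╴ │
│ │↓ ↲│↑ ↲│ │↱ ↓│↑ ← ↲│
│ ╵ ╶─┴───┴─┘ ╷ └─────┤
│  ↳ → → → → ↑│↳ → → B│
└─────────────┴───────┘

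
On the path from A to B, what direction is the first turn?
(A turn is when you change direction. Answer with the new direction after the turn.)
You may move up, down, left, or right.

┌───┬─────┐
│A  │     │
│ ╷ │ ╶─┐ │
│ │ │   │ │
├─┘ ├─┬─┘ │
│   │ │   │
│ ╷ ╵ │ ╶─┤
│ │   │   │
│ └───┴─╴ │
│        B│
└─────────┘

Directions: right, down, down, left, down, down, right, right, right, right
First turn direction: down

Solution:

┌───┬─────┐
│A ↓│     │
│ ╷ │ ╶─┐ │
│ │↓│   │ │
├─┘ ├─┬─┘ │
│↓ ↲│ │   │
│ ╷ ╵ │ ╶─┤
│↓│   │   │
│ └───┴─╴ │
│↳ → → → B│
└─────────┘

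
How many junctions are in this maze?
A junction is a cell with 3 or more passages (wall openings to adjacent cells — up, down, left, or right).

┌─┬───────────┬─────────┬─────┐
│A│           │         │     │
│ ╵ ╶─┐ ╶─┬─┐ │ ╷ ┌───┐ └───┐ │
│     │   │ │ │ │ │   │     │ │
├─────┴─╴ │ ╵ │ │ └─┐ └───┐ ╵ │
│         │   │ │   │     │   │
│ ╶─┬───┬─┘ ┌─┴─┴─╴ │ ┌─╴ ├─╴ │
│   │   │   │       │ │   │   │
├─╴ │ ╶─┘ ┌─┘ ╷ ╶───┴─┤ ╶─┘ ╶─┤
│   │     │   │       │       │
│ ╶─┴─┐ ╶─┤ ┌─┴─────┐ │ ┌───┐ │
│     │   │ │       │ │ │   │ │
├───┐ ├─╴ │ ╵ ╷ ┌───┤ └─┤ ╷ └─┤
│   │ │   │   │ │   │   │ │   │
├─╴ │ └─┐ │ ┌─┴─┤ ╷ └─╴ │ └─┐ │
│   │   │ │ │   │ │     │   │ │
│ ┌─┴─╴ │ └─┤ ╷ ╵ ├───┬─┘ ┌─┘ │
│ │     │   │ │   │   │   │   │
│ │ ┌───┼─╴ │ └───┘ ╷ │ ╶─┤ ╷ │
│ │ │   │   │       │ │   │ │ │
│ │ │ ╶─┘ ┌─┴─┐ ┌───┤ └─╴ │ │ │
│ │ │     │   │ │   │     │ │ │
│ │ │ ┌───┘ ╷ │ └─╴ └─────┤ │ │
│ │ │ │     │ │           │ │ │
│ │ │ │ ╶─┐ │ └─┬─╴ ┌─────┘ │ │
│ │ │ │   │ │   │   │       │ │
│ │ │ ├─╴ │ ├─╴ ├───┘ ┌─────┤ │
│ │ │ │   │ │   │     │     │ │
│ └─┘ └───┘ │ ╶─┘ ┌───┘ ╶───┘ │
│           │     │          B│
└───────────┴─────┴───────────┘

Checking each cell for number of passages:

Junctions found (3+ passages):
  (0, 3): 3 passages
  (0, 8): 3 passages
  (1, 1): 3 passages
  (2, 5): 3 passages
  (2, 10): 3 passages
  (2, 14): 3 passages
  (3, 7): 3 passages
  (4, 3): 3 passages
  (4, 11): 3 passages
  (4, 13): 3 passages
  (5, 7): 3 passages
  (6, 4): 3 passages
  (6, 5): 3 passages
  (7, 12): 3 passages
  (8, 14): 3 passages
  (9, 7): 3 passages
  (10, 2): 3 passages
  (11, 5): 3 passages
  (11, 9): 4 passages
  (14, 2): 3 passages
  (14, 11): 3 passages
Total junctions: 21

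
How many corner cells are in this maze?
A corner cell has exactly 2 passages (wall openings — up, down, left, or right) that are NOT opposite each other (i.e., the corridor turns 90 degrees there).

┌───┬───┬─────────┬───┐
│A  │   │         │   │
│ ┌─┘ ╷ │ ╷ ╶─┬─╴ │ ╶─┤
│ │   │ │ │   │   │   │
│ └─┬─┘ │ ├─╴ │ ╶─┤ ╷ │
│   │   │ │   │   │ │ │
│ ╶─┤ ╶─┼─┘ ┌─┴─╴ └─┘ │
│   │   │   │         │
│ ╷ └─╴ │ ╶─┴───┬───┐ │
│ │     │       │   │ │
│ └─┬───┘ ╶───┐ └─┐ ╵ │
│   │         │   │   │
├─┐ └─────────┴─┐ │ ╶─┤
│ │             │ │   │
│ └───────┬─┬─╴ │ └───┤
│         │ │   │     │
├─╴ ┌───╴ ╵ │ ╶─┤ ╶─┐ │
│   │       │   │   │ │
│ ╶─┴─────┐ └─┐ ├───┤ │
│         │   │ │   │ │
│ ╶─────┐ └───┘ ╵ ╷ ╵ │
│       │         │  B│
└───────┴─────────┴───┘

Counting corner cells (2 non-opposite passages):
Total corners: 54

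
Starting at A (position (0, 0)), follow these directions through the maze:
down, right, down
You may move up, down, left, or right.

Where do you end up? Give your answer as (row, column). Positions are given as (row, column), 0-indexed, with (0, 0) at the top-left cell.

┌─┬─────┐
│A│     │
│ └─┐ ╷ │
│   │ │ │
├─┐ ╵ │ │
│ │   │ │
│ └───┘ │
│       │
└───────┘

Following directions step by step:
Start: (0, 0)
  down: (0, 0) → (1, 0)
  right: (1, 0) → (1, 1)
  down: (1, 1) → (2, 1)
Final position: (2, 1)

Path taken:

┌─┬─────┐
│A│     │
│ └─┐ ╷ │
│↳ ↓│ │ │
├─┐ ╵ │ │
│ │B  │ │
│ └───┘ │
│       │
└───────┘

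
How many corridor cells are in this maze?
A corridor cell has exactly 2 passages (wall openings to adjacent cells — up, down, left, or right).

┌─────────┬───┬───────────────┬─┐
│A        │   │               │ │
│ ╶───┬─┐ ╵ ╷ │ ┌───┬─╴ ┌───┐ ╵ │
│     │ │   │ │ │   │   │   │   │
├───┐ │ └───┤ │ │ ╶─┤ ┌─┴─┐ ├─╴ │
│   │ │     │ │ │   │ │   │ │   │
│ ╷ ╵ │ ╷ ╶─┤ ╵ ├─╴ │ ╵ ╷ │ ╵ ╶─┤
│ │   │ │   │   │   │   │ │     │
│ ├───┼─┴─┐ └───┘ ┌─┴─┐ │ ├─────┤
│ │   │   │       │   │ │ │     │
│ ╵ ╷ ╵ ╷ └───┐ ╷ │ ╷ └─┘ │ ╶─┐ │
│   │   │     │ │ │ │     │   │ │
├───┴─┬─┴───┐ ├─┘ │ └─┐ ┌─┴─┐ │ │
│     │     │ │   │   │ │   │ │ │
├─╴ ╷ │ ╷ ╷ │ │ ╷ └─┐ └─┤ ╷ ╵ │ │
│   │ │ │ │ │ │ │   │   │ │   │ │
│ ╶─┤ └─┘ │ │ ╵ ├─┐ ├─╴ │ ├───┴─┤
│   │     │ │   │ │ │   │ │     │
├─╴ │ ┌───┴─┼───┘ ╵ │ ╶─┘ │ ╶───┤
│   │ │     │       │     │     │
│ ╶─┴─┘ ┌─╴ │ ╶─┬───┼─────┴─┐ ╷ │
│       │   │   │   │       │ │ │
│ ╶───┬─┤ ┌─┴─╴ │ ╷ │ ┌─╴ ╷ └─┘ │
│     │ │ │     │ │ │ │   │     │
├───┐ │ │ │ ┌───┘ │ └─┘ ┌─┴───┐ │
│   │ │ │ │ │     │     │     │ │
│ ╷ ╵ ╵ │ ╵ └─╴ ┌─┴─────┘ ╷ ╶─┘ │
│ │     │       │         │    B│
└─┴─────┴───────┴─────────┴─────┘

Counting cells with exactly 2 passages:
Total corridor cells: 178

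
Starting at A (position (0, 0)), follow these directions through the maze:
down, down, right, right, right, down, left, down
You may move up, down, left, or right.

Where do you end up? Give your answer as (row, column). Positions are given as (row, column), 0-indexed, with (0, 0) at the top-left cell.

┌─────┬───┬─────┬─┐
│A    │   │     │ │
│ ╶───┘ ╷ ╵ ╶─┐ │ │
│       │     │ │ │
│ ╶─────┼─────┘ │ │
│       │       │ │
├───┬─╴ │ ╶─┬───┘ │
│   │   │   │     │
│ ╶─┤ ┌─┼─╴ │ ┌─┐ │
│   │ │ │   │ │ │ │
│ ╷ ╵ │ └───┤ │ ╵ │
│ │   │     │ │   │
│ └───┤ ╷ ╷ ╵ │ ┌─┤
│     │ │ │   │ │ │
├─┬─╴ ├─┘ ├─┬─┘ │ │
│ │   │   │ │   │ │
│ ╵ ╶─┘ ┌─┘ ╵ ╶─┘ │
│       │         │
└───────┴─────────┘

Following directions step by step:
Start: (0, 0)
  down: (0, 0) → (1, 0)
  down: (1, 0) → (2, 0)
  right: (2, 0) → (2, 1)
  right: (2, 1) → (2, 2)
  right: (2, 2) → (2, 3)
  down: (2, 3) → (3, 3)
  left: (3, 3) → (3, 2)
  down: (3, 2) → (4, 2)
Final position: (4, 2)

Path taken:

┌─────┬───┬─────┬─┐
│A    │   │     │ │
│ ╶───┘ ╷ ╵ ╶─┐ │ │
│↓      │     │ │ │
│ ╶─────┼─────┘ │ │
│↳ → → ↓│       │ │
├───┬─╴ │ ╶─┬───┘ │
│   │↓ ↲│   │     │
│ ╶─┤ ┌─┼─╴ │ ┌─┐ │
│   │B│ │   │ │ │ │
│ ╷ ╵ │ └───┤ │ ╵ │
│ │   │     │ │   │
│ └───┤ ╷ ╷ ╵ │ ┌─┤
│     │ │ │   │ │ │
├─┬─╴ ├─┘ ├─┬─┘ │ │
│ │   │   │ │   │ │
│ ╵ ╶─┘ ┌─┘ ╵ ╶─┘ │
│       │         │
└───────┴─────────┘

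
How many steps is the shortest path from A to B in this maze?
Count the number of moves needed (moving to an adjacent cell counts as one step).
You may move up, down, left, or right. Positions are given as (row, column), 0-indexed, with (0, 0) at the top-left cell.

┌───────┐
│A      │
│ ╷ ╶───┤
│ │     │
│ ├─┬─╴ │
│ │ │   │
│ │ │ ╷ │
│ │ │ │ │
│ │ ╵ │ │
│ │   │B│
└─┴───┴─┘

Using BFS to find shortest path:
Start: (0, 0), End: (4, 3)
Path found:
(0,0) → (0,1) → (1,1) → (1,2) → (1,3) → (2,3) → (3,3) → (4,3)
Number of steps: 7

Solution:

┌───────┐
│A ↓    │
│ ╷ ╶───┤
│ │↳ → ↓│
│ ├─┬─╴ │
│ │ │  ↓│
│ │ │ ╷ │
│ │ │ │↓│
│ │ ╵ │ │
│ │   │B│
└─┴───┴─┘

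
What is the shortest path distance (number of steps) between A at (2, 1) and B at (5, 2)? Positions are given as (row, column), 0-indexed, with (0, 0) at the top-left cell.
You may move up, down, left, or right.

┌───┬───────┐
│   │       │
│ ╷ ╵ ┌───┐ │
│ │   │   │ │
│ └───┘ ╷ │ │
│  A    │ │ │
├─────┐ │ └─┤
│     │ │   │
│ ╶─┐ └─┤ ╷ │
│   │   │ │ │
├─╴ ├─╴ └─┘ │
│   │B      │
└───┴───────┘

Finding path from (2, 1) to (5, 2):
Path: (2,1) → (2,2) → (2,3) → (1,3) → (1,4) → (2,4) → (3,4) → (3,5) → (4,5) → (5,5) → (5,4) → (5,3) → (5,2)
Distance: 12 steps

Solution:

┌───┬───────┐
│   │       │
│ ╷ ╵ ┌───┐ │
│ │   │↱ ↓│ │
│ └───┘ ╷ │ │
│  A → ↑│↓│ │
├─────┐ │ └─┤
│     │ │↳ ↓│
│ ╶─┐ └─┤ ╷ │
│   │   │ │↓│
├─╴ ├─╴ └─┘ │
│   │B ← ← ↲│
└───┴───────┘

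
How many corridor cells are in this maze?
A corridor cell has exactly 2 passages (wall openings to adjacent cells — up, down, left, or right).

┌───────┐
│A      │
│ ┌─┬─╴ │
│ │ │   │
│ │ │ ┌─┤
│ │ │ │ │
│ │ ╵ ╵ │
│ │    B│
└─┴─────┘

Counting cells with exactly 2 passages:
Total corridor cells: 12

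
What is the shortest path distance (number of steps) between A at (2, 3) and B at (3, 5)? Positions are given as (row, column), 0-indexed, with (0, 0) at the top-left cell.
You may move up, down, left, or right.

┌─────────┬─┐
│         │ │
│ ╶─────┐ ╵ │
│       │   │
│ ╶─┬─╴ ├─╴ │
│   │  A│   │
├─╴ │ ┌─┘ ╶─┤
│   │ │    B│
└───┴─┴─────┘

Finding path from (2, 3) to (3, 5):
Path: (2,3) → (1,3) → (1,2) → (1,1) → (1,0) → (0,0) → (0,1) → (0,2) → (0,3) → (0,4) → (1,4) → (1,5) → (2,5) → (2,4) → (3,4) → (3,5)
Distance: 15 steps

Solution:

┌─────────┬─┐
│↱ → → → ↓│ │
│ ╶─────┐ ╵ │
│↑ ← ← ↰│↳ ↓│
│ ╶─┬─╴ ├─╴ │
│   │  A│↓ ↲│
├─╴ │ ┌─┘ ╶─┤
│   │ │  ↳ B│
└───┴─┴─────┘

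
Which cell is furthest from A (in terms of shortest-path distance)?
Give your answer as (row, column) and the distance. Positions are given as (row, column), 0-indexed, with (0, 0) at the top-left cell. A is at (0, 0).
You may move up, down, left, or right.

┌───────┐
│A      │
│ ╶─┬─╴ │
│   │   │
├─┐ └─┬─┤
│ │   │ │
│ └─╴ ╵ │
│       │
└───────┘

Computing BFS distances from A to all cells:
Furthest cell: (2, 0)
Distance: 8 steps

Path from A to the furthest cell:

┌───────┐
│A      │
│ ╶─┬─╴ │
│↳ ↓│   │
├─┐ └─┬─┤
│B│↳ ↓│ │
│ └─╴ ╵ │
│↑ ← ↲  │
└───────┘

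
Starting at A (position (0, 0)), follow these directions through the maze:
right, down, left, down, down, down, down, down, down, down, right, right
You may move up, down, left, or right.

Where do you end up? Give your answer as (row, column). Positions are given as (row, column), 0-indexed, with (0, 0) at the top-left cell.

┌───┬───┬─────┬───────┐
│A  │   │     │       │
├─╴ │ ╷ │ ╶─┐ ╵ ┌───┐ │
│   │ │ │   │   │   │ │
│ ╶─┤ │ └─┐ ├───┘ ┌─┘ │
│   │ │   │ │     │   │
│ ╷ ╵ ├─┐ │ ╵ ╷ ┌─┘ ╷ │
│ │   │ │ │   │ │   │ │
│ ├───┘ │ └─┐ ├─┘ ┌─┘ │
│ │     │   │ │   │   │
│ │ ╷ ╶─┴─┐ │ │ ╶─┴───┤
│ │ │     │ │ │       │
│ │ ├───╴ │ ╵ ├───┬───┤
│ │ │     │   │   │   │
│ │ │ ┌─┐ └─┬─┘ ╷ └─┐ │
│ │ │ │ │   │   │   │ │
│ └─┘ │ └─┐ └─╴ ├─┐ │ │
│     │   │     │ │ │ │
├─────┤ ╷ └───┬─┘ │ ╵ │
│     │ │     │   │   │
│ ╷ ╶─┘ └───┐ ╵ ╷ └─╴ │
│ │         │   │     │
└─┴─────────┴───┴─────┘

Following directions step by step:
Start: (0, 0)
  right: (0, 0) → (0, 1)
  down: (0, 1) → (1, 1)
  left: (1, 1) → (1, 0)
  down: (1, 0) → (2, 0)
  down: (2, 0) → (3, 0)
  down: (3, 0) → (4, 0)
  down: (4, 0) → (5, 0)
  down: (5, 0) → (6, 0)
  down: (6, 0) → (7, 0)
  down: (7, 0) → (8, 0)
  right: (8, 0) → (8, 1)
  right: (8, 1) → (8, 2)
Final position: (8, 2)

Path taken:

┌───┬───┬─────┬───────┐
│A ↓│   │     │       │
├─╴ │ ╷ │ ╶─┐ ╵ ┌───┐ │
│↓ ↲│ │ │   │   │   │ │
│ ╶─┤ │ └─┐ ├───┘ ┌─┘ │
│↓  │ │   │ │     │   │
│ ╷ ╵ ├─┐ │ ╵ ╷ ┌─┘ ╷ │
│↓│   │ │ │   │ │   │ │
│ ├───┘ │ └─┐ ├─┘ ┌─┘ │
│↓│     │   │ │   │   │
│ │ ╷ ╶─┴─┐ │ │ ╶─┴───┤
│↓│ │     │ │ │       │
│ │ ├───╴ │ ╵ ├───┬───┤
│↓│ │     │   │   │   │
│ │ │ ┌─┐ └─┬─┘ ╷ └─┐ │
│↓│ │ │ │   │   │   │ │
│ └─┘ │ └─┐ └─╴ ├─┐ │ │
│↳ → B│   │     │ │ │ │
├─────┤ ╷ └───┬─┘ │ ╵ │
│     │ │     │   │   │
│ ╷ ╶─┘ └───┐ ╵ ╷ └─╴ │
│ │         │   │     │
└─┴─────────┴───┴─────┘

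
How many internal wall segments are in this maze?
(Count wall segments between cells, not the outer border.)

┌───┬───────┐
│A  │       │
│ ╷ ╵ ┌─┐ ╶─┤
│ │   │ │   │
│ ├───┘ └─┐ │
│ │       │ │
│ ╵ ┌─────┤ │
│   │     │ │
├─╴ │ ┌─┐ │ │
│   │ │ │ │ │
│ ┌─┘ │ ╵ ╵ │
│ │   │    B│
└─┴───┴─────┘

Counting internal wall segments:
Total internal walls: 25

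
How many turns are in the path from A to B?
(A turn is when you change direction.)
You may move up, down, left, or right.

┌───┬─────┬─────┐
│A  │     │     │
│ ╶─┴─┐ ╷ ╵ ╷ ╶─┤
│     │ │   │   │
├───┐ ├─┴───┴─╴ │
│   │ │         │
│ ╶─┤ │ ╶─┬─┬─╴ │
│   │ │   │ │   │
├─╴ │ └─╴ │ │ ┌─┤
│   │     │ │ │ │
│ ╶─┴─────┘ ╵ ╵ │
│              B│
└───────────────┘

Directions: down, right, right, down, down, down, right, right, up, left, up, right, right, right, right, down, left, down, down, right
Number of turns: 11

Solution:

┌───┬─────┬─────┐
│A  │     │     │
│ ╶─┴─┐ ╷ ╵ ╷ ╶─┤
│↳ → ↓│ │   │   │
├───┐ ├─┴───┴─╴ │
│   │↓│↱ → → → ↓│
│ ╶─┤ │ ╶─┬─┬─╴ │
│   │↓│↑ ↰│ │↓ ↲│
├─╴ │ └─╴ │ │ ┌─┤
│   │↳ → ↑│ │↓│ │
│ ╶─┴─────┘ ╵ ╵ │
│            ↳ B│
└───────────────┘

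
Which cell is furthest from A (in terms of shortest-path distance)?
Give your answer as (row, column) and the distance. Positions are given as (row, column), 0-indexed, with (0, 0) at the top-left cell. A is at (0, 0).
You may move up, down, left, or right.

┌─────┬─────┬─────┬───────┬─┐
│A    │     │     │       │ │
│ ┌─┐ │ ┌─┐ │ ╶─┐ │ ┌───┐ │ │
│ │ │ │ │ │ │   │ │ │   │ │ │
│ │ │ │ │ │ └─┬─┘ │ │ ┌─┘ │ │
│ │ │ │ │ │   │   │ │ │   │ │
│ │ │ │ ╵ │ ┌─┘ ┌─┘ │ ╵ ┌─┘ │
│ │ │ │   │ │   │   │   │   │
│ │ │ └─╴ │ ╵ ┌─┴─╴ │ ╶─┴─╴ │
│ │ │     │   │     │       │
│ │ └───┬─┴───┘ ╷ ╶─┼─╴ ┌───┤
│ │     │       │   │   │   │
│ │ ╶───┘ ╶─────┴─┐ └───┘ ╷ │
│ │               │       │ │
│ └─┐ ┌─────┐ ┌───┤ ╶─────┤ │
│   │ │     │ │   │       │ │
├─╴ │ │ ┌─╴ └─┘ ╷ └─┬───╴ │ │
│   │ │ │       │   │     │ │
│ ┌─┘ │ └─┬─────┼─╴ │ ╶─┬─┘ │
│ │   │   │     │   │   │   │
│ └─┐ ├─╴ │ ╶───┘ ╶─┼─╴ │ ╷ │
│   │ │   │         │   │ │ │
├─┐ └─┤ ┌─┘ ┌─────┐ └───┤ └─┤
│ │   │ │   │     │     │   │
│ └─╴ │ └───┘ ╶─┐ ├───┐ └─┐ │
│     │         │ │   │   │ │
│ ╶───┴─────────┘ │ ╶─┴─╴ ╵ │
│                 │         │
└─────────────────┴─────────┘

Computing BFS distances from A to all cells:
Furthest cell: (0, 13)
Distance: 101 steps

Path from A to the furthest cell:

┌─────┬─────┬─────┬───────┬─┐
│A    │     │     │↱ → → ↓│B│
│ ┌─┐ │ ┌─┐ │ ╶─┐ │ ┌───┐ │ │
│↓│ │ │ │ │ │   │ │↑│   │↓│↑│
│ │ │ │ │ │ └─┬─┘ │ │ ┌─┘ │ │
│↓│ │ │ │ │   │   │↑│ │↓ ↲│↑│
│ │ │ │ ╵ │ ┌─┘ ┌─┘ │ ╵ ┌─┘ │
│↓│ │ │   │ │   │  ↑│↓ ↲│  ↑│
│ │ │ └─╴ │ ╵ ┌─┴─╴ │ ╶─┴─╴ │
│↓│ │     │   │  ↱ ↑│↳ → → ↑│
│ │ └───┬─┴───┘ ╷ ╶─┼─╴ ┌───┤
│↓│     │       │↑ ↰│   │↓ ↰│
│ │ ╶───┘ ╶─────┴─┐ └───┘ ╷ │
│↓│               │↑ ← ← ↲│↑│
│ └─┐ ┌─────┐ ┌───┤ ╶─────┤ │
│↳ ↓│ │↱ → ↓│ │↱ ↓│       │↑│
├─╴ │ │ ┌─╴ └─┘ ╷ └─┬───╴ │ │
│↓ ↲│ │↑│  ↳ → ↑│↳ ↓│     │↑│
│ ┌─┘ │ └─┬─────┼─╴ │ ╶─┬─┘ │
│↓│   │↑ ↰│     │↓ ↲│   │↱ ↑│
│ └─┐ ├─╴ │ ╶───┘ ╶─┼─╴ │ ╷ │
│↳ ↓│ │↱ ↑│      ↳ ↓│   │↑│ │
├─┐ └─┤ ┌─┘ ┌─────┐ └───┤ └─┤
│ │↳ ↓│↑│   │↓ ← ↰│↳ → ↓│↑ ↰│
│ └─╴ │ └───┘ ╶─┐ ├───┐ └─┐ │
│↓ ← ↲│↑ ← ← ↲  │↑│   │↳ ↓│↑│
│ ╶───┴─────────┘ │ ╶─┴─╴ ╵ │
│↳ → → → → → → → ↑│      ↳ ↑│
└─────────────────┴─────────┘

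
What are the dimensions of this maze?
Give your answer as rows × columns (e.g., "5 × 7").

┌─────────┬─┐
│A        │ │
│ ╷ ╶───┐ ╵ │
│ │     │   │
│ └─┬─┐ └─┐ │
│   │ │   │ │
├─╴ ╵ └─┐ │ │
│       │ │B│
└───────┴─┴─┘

Counting the maze dimensions:
Rows (vertical): 4
Columns (horizontal): 6
Dimensions: 4 × 6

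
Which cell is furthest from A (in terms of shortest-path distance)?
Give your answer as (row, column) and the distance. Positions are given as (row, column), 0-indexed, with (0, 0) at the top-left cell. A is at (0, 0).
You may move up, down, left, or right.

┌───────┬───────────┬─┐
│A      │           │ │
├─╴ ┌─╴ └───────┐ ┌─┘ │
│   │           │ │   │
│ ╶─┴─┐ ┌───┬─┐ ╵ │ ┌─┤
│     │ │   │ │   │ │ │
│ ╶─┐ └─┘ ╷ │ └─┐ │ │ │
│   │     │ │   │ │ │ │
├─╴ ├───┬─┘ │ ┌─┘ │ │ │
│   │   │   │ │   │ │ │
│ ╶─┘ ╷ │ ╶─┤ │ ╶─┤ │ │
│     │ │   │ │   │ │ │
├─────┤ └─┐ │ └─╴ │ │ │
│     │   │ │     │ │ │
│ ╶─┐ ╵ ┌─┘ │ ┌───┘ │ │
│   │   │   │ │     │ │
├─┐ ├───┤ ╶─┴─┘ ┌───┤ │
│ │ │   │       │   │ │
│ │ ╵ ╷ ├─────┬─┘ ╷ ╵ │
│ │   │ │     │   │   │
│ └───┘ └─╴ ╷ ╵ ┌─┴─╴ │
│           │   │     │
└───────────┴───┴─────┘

Computing BFS distances from A to all cells:
Furthest cell: (2, 10)
Distance: 48 steps

Path from A to the furthest cell:

┌───────┬───────────┬─┐
│A ↓    │           │ │
├─╴ ┌─╴ └───────┐ ┌─┘ │
│↓ ↲│           │ │   │
│ ╶─┴─┐ ┌───┬─┐ ╵ │ ┌─┤
│↓    │ │   │ │   │ │B│
│ ╶─┐ └─┘ ╷ │ └─┐ │ │ │
│↳ ↓│     │ │   │ │ │↑│
├─╴ ├───┬─┘ │ ┌─┘ │ │ │
│↓ ↲│↱ ↓│   │ │   │ │↑│
│ ╶─┘ ╷ │ ╶─┤ │ ╶─┤ │ │
│↳ → ↑│↓│   │ │   │ │↑│
├─────┤ └─┐ │ └─╴ │ │ │
│↓ ← ↰│↓  │ │     │ │↑│
│ ╶─┐ ╵ ┌─┘ │ ┌───┘ │ │
│↳ ↓│↑ ↲│   │ │     │↑│
├─┐ ├───┤ ╶─┴─┘ ┌───┤ │
│ │↓│↱ ↓│       │↱ ↓│↑│
│ │ ╵ ╷ ├─────┬─┘ ╷ ╵ │
│ │↳ ↑│↓│  ↱ ↓│↱ ↑│↳ ↑│
│ └───┘ └─╴ ╷ ╵ ┌─┴─╴ │
│      ↳ → ↑│↳ ↑│     │
└───────────┴───┴─────┘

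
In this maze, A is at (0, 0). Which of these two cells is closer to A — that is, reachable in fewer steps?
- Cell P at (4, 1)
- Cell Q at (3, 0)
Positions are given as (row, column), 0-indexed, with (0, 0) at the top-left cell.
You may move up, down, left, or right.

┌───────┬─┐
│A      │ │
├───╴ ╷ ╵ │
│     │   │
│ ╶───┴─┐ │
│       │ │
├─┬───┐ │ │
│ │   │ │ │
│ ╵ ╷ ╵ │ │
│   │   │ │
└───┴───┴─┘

Shortest path A → P at (4, 1): 15 steps
Shortest path A → Q at (3, 0): 17 steps

P is closer (15 steps vs 17 steps).

Path to P:

┌───────┬─┐
│A → ↓  │ │
├───╴ ╷ ╵ │
│↓ ← ↲│   │
│ ╶───┴─┐ │
│↳ → → ↓│ │
├─┬───┐ │ │
│ │↓ ↰│↓│ │
│ ╵ ╷ ╵ │ │
│  P│↑ ↲│ │
└───┴───┴─┘

Path to Q:

┌───────┬─┐
│A → ↓  │ │
├───╴ ╷ ╵ │
│↓ ← ↲│   │
│ ╶───┴─┐ │
│↳ → → ↓│ │
├─┬───┐ │ │
│Q│↓ ↰│↓│ │
│ ╵ ╷ ╵ │ │
│↑ ↲│↑ ↲│ │
└───┴───┴─┘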